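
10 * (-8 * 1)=-80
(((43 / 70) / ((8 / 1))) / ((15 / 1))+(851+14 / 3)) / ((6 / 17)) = 13576659 / 5600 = 2424.40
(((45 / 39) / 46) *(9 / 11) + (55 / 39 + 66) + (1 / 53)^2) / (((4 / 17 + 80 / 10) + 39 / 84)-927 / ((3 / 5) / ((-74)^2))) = -889619496710 / 111618272514542937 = -0.00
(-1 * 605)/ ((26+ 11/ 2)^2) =-2420/ 3969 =-0.61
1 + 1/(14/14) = 2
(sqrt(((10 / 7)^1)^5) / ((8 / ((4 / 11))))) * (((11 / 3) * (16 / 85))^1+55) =12910 * sqrt(70) / 17493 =6.17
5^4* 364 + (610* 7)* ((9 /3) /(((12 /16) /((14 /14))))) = 244580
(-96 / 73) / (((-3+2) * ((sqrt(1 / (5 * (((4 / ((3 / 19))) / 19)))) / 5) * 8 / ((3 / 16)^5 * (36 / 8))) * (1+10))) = 10935 * sqrt(15) / 210501632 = 0.00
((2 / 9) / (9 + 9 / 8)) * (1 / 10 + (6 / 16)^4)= 2453 / 933120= 0.00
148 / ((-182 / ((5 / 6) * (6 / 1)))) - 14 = -1644 / 91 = -18.07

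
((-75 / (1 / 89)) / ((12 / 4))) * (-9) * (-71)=-1421775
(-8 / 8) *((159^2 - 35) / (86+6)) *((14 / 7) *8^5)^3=-1776529315509305344 / 23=-77240405022143710.61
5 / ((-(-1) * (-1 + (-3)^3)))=-5 / 28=-0.18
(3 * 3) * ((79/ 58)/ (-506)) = -0.02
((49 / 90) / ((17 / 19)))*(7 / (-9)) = -6517 / 13770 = -0.47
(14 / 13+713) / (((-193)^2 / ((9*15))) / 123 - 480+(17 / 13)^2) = -2003874795 / 1335903674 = -1.50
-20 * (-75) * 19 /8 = 7125 /2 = 3562.50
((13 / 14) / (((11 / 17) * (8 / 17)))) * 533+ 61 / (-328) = 82092327 / 50512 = 1625.20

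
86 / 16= 43 / 8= 5.38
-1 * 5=-5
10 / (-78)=-5 / 39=-0.13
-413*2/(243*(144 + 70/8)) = -3304/148473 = -0.02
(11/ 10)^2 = 121/ 100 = 1.21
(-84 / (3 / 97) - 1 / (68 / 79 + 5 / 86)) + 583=-13323113 / 6243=-2134.09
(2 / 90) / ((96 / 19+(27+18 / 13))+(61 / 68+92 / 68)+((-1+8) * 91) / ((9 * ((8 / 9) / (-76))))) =-988 / 267463035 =-0.00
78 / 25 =3.12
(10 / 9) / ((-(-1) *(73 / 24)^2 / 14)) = 8960 / 5329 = 1.68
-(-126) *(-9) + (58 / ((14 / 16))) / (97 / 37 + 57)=-8747030 / 7721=-1132.89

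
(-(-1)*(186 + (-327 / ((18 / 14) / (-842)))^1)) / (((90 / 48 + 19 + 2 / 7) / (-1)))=-36008224 / 3555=-10128.90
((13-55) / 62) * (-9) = 189 / 31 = 6.10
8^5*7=229376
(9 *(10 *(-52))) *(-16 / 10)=7488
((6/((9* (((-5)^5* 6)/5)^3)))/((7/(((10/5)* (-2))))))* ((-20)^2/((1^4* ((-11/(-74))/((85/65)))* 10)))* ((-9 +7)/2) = -10064/3959033203125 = -0.00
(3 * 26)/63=26/21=1.24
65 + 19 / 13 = 864 / 13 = 66.46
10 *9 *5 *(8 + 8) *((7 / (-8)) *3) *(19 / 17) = -359100 / 17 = -21123.53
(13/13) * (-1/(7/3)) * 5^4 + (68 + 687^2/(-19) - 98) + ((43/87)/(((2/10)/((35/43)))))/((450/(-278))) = -2618010043/104139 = -25139.57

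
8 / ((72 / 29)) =29 / 9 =3.22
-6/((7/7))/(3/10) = -20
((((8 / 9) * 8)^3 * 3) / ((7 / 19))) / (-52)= -1245184 / 22113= -56.31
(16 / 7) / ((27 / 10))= 160 / 189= 0.85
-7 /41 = -0.17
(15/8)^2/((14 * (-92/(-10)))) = 1125/41216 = 0.03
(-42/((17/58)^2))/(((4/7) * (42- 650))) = 123627/87856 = 1.41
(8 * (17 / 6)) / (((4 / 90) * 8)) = 63.75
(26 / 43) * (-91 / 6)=-1183 / 129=-9.17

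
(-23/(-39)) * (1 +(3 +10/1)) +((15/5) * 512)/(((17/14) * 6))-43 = 116741/663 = 176.08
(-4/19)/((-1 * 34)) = 2/323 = 0.01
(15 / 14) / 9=5 / 42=0.12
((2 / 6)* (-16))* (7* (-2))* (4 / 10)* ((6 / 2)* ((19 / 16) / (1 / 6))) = 3192 / 5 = 638.40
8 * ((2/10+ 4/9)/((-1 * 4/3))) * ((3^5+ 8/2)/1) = -955.07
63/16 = 3.94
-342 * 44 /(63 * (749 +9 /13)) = -988 /3101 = -0.32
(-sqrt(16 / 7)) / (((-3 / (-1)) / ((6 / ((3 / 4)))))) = -32* sqrt(7) / 21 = -4.03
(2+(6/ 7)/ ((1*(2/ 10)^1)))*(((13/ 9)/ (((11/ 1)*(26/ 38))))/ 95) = 4/ 315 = 0.01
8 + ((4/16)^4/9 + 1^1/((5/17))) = 131333/11520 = 11.40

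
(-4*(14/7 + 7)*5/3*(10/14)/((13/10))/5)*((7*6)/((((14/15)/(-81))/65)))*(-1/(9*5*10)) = -24300/7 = -3471.43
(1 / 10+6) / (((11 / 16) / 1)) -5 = 3.87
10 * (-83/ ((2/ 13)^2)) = -70135/ 2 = -35067.50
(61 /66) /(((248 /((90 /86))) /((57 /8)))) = 52155 /1876864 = 0.03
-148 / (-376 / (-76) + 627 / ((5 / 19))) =-0.06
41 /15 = 2.73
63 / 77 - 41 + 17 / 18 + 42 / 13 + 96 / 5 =-216301 / 12870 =-16.81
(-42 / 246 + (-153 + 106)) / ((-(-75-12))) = -1934 / 3567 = -0.54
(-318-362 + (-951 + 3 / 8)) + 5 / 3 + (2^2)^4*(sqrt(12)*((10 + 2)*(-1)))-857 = -13127.68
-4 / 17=-0.24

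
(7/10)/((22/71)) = 2.26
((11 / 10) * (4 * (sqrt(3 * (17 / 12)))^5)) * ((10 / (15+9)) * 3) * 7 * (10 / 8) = 111265 * sqrt(17) / 256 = 1792.02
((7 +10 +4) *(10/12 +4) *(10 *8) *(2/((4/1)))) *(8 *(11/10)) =35728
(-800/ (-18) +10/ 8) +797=30337/ 36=842.69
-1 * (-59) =59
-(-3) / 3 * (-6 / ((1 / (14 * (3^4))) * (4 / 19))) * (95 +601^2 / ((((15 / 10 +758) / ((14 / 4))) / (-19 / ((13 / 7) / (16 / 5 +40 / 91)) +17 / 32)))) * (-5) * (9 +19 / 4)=-90890553963220605 / 670592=-135537784469.87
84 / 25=3.36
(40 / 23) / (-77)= -40 / 1771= -0.02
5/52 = 0.10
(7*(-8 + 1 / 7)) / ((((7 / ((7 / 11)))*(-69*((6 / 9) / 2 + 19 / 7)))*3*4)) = 35 / 17664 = 0.00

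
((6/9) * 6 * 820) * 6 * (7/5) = 27552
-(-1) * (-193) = -193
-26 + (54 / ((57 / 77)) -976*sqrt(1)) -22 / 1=-18070 / 19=-951.05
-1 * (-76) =76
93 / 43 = 2.16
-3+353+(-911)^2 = 830271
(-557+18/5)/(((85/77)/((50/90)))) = -213059/765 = -278.51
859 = 859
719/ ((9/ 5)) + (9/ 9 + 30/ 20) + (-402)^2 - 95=2914397/ 18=161910.94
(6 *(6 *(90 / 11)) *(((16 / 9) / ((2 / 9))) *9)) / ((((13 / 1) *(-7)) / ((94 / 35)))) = -4385664 / 7007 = -625.90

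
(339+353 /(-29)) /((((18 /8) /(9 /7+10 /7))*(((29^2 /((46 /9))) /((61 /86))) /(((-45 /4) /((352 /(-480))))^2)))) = 101513188125 /253791934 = 399.99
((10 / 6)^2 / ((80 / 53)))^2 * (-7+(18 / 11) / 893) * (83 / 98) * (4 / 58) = -1.38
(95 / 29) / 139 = 95 / 4031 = 0.02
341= 341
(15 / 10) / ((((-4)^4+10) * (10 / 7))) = 3 / 760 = 0.00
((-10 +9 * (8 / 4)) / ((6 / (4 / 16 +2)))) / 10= 3 / 10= 0.30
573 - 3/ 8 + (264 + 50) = 7093/ 8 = 886.62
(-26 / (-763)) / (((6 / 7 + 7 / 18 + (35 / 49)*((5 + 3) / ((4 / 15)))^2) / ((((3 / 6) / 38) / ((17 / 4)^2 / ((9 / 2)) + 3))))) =0.00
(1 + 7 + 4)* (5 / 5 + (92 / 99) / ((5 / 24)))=3604 / 55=65.53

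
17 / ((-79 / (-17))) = 289 / 79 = 3.66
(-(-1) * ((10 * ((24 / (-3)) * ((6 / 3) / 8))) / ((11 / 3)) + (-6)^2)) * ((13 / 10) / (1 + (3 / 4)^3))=1536 / 55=27.93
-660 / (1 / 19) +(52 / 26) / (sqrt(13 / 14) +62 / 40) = -51743900 / 4127 - 400 * sqrt(182) / 4127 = -12539.20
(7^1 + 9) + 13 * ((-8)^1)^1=-88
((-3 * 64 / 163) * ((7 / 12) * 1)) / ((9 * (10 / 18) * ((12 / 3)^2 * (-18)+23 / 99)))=11088 / 23218535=0.00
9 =9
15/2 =7.50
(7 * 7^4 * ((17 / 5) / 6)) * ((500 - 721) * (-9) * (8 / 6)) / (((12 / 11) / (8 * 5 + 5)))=2083748667 / 2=1041874333.50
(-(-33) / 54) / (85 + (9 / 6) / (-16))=16 / 2223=0.01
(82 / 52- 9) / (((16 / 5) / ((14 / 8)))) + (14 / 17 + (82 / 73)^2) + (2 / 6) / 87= -77523589007 / 39344902272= -1.97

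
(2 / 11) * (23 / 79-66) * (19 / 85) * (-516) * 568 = 57813952704 / 73865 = 782697.53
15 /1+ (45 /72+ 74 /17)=2717 /136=19.98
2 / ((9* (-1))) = -2 / 9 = -0.22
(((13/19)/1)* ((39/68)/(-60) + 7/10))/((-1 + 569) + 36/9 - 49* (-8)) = 12207/24909760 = 0.00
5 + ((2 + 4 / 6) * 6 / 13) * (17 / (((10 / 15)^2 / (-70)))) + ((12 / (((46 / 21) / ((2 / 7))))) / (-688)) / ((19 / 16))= -803785493 / 244283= -3290.39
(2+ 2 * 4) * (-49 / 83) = -490 / 83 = -5.90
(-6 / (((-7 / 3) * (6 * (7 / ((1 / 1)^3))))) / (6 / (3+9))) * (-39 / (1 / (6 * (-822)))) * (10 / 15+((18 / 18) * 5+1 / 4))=6828354 / 49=139354.16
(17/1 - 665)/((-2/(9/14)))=1458/7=208.29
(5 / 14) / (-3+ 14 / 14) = -5 / 28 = -0.18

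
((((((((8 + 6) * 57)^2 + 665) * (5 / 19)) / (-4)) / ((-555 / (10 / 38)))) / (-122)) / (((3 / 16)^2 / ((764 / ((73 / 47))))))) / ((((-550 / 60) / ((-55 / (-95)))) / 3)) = 77103955712 / 178436163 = 432.11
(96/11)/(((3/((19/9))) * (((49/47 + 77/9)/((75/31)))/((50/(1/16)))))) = 85728000/69223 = 1238.43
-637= -637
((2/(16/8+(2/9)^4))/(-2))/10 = -6561/131380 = -0.05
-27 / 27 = -1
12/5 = 2.40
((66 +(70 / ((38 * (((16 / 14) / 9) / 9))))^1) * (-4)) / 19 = -29877 / 722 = -41.38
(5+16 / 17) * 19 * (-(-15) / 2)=28785 / 34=846.62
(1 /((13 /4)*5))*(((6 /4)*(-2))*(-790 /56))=237 /91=2.60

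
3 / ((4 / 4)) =3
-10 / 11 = -0.91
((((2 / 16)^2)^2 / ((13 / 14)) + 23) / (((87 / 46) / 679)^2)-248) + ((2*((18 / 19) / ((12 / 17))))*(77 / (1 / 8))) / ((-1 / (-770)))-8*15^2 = 4054354669685381 / 957206016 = 4235613.44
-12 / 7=-1.71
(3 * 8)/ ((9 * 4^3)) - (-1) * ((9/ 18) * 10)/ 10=13/ 24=0.54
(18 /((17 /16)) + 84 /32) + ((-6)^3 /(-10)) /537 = 2386491 /121720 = 19.61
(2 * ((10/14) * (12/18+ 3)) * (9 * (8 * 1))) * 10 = 26400/7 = 3771.43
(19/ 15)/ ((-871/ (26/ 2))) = -19/ 1005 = -0.02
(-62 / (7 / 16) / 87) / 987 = -992 / 601083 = -0.00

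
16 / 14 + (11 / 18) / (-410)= 58963 / 51660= 1.14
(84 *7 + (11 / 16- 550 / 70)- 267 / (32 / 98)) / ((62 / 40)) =-33160 / 217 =-152.81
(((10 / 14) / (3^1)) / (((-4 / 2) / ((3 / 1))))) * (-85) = 425 / 14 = 30.36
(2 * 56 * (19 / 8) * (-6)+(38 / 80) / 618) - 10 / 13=-1596.77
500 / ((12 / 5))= 625 / 3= 208.33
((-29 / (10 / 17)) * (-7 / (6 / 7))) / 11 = 24157 / 660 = 36.60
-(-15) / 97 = 0.15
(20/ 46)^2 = 100/ 529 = 0.19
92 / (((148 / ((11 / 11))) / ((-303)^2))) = 2111607 / 37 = 57070.46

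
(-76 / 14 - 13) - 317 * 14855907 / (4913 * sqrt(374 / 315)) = -1284360687 * sqrt(13090) / 167042 - 129 / 7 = -879711.45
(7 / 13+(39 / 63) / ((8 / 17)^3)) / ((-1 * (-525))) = 905561 / 73382400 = 0.01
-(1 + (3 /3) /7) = -8 /7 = -1.14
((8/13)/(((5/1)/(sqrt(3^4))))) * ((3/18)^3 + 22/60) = 401/975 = 0.41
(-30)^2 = 900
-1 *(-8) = 8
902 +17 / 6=5429 / 6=904.83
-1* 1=-1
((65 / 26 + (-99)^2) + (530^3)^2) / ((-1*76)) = -44328722258019607 / 152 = -291636330644865.84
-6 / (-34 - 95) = 2 / 43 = 0.05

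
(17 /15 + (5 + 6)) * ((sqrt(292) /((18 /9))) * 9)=546 * sqrt(73) /5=933.01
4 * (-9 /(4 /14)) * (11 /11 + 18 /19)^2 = -477.82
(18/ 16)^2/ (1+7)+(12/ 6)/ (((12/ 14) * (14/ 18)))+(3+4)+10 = 10321/ 512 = 20.16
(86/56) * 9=387/28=13.82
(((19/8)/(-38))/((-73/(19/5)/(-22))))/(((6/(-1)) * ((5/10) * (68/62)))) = 6479/297840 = 0.02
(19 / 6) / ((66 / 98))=931 / 198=4.70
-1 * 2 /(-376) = 1 /188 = 0.01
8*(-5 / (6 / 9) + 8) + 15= 19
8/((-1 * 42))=-0.19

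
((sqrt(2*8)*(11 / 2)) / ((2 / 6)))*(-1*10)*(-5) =3300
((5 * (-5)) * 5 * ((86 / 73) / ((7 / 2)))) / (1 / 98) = -301000 / 73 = -4123.29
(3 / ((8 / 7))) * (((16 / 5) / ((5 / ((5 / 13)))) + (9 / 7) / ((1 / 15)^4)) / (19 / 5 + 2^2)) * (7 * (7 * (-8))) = -1451171113 / 169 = -8586811.32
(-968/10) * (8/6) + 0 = -1936/15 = -129.07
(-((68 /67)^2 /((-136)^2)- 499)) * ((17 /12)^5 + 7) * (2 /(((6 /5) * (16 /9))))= 47214662853805 /7943159808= 5944.07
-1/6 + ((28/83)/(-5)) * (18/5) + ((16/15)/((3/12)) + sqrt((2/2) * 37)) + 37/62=286496/64325 + sqrt(37)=10.54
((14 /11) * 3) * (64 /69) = 896 /253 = 3.54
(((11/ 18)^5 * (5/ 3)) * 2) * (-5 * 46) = -92604325/ 1417176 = -65.34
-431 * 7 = -3017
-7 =-7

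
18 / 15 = 6 / 5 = 1.20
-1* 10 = -10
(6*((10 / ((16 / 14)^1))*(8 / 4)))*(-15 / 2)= -1575 / 2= -787.50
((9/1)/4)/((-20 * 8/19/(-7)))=1197/640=1.87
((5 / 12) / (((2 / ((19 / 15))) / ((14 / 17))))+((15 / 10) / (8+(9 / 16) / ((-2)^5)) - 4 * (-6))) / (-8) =-61043443 / 20009952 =-3.05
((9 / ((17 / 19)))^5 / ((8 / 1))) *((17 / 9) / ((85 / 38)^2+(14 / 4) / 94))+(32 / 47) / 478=1032090391204216391 / 213971434618724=4823.50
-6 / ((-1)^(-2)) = -6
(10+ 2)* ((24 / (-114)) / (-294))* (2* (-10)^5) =-1600000 / 931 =-1718.58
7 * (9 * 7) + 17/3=1340/3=446.67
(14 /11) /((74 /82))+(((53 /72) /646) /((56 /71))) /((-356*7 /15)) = 1241906897687 /880590982656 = 1.41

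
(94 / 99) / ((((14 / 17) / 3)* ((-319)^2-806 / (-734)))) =293233 / 8627085390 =0.00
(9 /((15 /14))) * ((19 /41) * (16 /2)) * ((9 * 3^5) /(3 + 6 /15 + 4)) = 13961808 /1517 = 9203.56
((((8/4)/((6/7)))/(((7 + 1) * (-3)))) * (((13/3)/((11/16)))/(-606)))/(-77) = -13/989901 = -0.00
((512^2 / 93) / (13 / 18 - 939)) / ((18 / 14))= -3670016 / 1570677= -2.34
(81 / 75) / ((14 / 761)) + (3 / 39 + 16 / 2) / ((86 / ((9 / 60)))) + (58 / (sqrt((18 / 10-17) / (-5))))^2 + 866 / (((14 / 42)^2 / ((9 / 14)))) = 6175.73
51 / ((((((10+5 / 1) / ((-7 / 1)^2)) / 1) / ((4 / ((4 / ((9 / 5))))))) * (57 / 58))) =144942 / 475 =305.14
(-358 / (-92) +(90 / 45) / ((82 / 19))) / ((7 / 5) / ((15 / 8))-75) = -615975 / 10503134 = -0.06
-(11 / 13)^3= -1331 / 2197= -0.61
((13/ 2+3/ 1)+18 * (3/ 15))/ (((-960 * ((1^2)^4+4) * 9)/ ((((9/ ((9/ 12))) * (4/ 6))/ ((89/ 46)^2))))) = -69299/ 106933500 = -0.00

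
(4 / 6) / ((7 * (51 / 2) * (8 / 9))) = 1 / 238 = 0.00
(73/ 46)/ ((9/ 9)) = 73/ 46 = 1.59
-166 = -166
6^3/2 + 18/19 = 2070/19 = 108.95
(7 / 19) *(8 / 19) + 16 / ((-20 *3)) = -604 / 5415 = -0.11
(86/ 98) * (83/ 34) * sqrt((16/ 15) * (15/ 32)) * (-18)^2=289089 * sqrt(2)/ 833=490.80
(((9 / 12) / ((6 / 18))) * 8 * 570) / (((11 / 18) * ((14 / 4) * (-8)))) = -46170 / 77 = -599.61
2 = 2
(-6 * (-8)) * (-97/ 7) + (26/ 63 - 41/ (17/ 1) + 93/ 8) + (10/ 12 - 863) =-13003513/ 8568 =-1517.68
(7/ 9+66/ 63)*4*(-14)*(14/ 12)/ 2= -1610/ 27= -59.63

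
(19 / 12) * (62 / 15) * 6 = 589 / 15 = 39.27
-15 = -15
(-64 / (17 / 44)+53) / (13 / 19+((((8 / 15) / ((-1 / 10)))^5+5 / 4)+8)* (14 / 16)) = 282929760 / 9461274197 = 0.03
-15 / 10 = -3 / 2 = -1.50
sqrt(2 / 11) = sqrt(22) / 11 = 0.43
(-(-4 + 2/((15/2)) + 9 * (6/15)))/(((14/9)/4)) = 0.34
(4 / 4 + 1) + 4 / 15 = 34 / 15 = 2.27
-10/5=-2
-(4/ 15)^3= -64/ 3375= -0.02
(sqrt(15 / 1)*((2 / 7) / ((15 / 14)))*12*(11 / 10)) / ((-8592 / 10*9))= -11*sqrt(15) / 24165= -0.00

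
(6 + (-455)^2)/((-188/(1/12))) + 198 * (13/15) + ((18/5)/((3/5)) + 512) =6743533/11280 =597.83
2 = 2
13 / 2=6.50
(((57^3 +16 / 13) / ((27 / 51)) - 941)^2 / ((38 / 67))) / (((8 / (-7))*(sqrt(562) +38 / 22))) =76744504743993713 / 132276807 - 844189552183930843*sqrt(562) / 2513259333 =-7382710913.41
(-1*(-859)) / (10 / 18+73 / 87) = 224199 / 364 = 615.93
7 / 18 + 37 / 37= 25 / 18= 1.39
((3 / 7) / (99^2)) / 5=1 / 114345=0.00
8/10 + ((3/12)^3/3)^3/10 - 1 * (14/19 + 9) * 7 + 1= -17847602377/268959744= -66.36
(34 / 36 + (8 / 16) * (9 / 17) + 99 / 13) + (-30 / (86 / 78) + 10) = -8.38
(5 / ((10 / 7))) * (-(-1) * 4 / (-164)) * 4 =-14 / 41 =-0.34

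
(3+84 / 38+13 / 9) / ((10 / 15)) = 569 / 57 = 9.98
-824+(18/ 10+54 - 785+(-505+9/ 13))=-133738/ 65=-2057.51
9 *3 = 27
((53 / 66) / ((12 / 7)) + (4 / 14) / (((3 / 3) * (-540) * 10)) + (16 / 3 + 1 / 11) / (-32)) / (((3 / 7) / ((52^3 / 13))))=168015406 / 22275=7542.78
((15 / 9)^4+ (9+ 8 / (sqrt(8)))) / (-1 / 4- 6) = -5416 / 2025- 8*sqrt(2) / 25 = -3.13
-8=-8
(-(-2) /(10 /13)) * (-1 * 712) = -9256 /5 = -1851.20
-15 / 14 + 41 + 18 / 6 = 601 / 14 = 42.93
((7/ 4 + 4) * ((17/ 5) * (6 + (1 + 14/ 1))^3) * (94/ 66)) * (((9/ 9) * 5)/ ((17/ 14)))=23359329/ 22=1061787.68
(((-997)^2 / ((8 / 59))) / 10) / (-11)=-58646531 / 880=-66643.79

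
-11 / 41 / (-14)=0.02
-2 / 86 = -1 / 43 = -0.02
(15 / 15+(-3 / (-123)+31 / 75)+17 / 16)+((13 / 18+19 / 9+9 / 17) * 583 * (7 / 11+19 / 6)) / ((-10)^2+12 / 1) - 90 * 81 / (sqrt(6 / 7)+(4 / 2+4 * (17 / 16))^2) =-3227272785097459 / 27428958475200+1866240 * sqrt(42) / 2732839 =-113.23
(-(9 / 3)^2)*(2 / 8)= -9 / 4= -2.25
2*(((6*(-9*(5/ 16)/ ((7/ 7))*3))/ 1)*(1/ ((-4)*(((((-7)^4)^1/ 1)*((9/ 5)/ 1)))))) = 225/ 38416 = 0.01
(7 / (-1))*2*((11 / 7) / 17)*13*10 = -168.24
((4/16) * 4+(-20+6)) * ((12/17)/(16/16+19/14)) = -728/187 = -3.89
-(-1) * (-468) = -468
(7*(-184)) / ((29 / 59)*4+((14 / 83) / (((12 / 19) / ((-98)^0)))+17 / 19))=-719036304 / 1746179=-411.78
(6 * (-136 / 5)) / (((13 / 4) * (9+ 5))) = -1632 / 455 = -3.59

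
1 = 1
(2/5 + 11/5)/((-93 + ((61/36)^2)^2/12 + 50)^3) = -106442998384056801951744/3101462974621347809921516875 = -0.00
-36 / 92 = -9 / 23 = -0.39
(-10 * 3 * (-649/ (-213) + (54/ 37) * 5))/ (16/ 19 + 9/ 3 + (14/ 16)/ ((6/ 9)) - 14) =247829920/ 7064003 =35.08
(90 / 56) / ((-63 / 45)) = -225 / 196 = -1.15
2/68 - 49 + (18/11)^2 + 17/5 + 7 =-738317/20570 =-35.89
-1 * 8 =-8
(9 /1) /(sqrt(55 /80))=36* sqrt(11) /11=10.85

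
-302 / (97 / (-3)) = 906 / 97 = 9.34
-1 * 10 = -10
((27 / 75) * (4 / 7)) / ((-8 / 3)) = -27 / 350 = -0.08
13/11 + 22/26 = 290/143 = 2.03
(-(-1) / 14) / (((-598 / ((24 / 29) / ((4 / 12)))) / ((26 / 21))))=-12 / 32683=-0.00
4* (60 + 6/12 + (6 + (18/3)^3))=1130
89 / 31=2.87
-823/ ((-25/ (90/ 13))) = 14814/ 65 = 227.91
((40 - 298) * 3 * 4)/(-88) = 387/11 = 35.18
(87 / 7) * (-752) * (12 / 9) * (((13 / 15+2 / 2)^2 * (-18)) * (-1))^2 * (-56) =2745224816.23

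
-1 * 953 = -953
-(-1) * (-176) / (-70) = 2.51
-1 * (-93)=93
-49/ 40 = -1.22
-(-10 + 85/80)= 143/16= 8.94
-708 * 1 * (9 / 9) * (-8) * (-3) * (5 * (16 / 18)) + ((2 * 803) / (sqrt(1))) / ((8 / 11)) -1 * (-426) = -291543 / 4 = -72885.75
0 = 0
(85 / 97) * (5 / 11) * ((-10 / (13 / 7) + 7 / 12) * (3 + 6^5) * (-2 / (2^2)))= 825416725 / 110968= 7438.33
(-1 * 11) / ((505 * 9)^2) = -11 / 20657025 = -0.00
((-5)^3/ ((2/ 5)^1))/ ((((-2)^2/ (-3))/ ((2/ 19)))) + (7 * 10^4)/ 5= 14024.67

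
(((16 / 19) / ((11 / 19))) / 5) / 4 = 4 / 55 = 0.07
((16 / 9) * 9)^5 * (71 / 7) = 10635556.57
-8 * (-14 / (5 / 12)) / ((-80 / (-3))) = 10.08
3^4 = 81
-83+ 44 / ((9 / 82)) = 2861 / 9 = 317.89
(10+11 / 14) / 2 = 151 / 28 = 5.39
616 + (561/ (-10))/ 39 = 79893/ 130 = 614.56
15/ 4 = 3.75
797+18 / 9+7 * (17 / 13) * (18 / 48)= 83453 / 104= 802.43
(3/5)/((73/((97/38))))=291/13870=0.02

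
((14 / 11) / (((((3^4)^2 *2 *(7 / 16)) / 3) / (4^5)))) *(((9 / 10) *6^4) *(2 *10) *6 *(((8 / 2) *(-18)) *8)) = -603979776 / 11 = -54907252.36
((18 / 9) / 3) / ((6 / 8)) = 8 / 9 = 0.89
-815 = -815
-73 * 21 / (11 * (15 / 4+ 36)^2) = -8176 / 92697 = -0.09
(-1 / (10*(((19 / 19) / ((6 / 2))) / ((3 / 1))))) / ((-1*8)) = 9 / 80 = 0.11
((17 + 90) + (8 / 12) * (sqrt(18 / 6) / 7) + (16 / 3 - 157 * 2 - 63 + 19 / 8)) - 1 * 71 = -7999 / 24 + 2 * sqrt(3) / 21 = -333.13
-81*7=-567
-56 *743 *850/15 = -7073360/3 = -2357786.67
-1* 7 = -7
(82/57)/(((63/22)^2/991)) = 173.85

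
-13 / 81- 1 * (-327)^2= -8661262 / 81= -106929.16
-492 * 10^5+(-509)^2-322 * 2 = -48941563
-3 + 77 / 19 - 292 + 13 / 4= -21865 / 76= -287.70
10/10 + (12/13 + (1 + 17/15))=791/195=4.06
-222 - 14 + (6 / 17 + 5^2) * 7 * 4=8056 / 17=473.88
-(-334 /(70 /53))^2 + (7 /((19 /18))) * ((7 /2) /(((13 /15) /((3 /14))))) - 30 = -38714740919 /605150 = -63975.45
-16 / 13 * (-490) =7840 / 13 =603.08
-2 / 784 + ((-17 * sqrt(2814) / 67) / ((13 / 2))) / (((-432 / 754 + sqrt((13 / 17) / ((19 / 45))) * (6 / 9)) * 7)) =-185861 * sqrt(59079930) / 2565858197-17197812 * sqrt(2814) / 2565858197-1 / 392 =-0.91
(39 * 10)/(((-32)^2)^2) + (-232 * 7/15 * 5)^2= 1382744590043/4718592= 293041.78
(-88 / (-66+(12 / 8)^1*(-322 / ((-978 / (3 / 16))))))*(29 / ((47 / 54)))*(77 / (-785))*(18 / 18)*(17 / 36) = -8712201344 / 4227834945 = -2.06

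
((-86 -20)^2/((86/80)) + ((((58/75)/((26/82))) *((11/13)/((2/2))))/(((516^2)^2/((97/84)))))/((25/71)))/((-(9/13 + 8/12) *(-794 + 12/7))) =9861417365367949275073/1015849009286317440000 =9.71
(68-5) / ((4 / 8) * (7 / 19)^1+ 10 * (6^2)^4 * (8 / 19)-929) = 798 / 89567755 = 0.00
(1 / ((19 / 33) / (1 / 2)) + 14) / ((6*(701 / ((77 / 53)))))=43505 / 8470884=0.01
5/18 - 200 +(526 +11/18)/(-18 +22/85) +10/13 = -6206095/27144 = -228.64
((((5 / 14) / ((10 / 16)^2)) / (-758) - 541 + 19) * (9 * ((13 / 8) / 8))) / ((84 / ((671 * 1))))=-90601605237 / 11885440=-7622.91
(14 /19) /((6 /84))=196 /19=10.32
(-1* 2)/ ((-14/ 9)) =9/ 7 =1.29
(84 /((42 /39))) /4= 39 /2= 19.50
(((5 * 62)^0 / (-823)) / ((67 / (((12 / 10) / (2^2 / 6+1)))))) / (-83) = 18 / 114417575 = 0.00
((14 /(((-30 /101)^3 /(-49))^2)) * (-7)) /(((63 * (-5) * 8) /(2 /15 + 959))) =256678023465349537709 /1968300000000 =130405945.98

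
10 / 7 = 1.43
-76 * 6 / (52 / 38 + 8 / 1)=-4332 / 89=-48.67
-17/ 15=-1.13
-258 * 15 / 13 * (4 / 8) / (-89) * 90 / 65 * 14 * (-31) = -15116220 / 15041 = -1005.00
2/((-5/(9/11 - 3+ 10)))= -172/55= -3.13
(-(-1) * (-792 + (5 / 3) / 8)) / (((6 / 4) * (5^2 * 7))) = -3.02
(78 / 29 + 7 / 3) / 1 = 437 / 87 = 5.02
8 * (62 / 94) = 248 / 47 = 5.28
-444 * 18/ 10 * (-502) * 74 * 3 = 445330224/ 5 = 89066044.80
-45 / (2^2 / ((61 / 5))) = -549 / 4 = -137.25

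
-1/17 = -0.06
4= 4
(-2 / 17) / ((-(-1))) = -2 / 17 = -0.12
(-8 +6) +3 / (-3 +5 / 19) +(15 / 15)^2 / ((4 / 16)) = 47 / 52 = 0.90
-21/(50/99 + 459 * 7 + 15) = -0.01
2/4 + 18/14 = 25/14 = 1.79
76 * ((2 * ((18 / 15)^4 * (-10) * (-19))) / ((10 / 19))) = 71114112 / 625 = 113782.58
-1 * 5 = -5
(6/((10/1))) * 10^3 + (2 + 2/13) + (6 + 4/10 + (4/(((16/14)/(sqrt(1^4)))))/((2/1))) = 158679/260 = 610.30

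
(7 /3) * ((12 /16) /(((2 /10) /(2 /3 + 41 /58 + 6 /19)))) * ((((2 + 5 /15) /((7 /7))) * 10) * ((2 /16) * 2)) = 6841625 /79344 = 86.23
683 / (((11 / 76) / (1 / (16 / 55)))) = 64885 / 4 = 16221.25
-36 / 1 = -36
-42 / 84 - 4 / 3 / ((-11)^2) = -371 / 726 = -0.51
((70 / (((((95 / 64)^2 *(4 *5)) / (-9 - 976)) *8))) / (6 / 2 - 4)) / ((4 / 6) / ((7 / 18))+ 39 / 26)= 60.85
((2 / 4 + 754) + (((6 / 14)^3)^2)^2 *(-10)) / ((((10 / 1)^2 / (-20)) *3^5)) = -6962163919163 / 11211442632810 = -0.62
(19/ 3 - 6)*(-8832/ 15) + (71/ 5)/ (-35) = -103253/ 525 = -196.67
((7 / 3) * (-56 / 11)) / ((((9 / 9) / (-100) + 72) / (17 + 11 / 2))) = -294000 / 79189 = -3.71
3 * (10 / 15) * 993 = 1986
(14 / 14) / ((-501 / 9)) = -3 / 167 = -0.02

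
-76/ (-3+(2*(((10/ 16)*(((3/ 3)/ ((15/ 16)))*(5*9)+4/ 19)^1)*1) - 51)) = -12.13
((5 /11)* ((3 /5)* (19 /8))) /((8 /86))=2451 /352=6.96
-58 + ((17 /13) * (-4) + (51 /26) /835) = -1372689 /21710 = -63.23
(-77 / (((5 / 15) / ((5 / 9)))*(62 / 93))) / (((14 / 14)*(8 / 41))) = -15785 / 16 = -986.56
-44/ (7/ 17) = -748/ 7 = -106.86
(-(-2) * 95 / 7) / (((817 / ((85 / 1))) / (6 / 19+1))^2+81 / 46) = 39466562500 / 80150615713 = 0.49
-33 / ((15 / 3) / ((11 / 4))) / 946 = -33 / 1720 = -0.02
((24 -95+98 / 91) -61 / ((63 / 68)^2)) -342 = -24920827 / 51597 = -482.99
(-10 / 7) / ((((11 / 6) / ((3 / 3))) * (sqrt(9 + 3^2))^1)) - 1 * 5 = -5 - 10 * sqrt(2) / 77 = -5.18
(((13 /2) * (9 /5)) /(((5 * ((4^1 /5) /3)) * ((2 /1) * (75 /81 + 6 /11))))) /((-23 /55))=-1146717 /160816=-7.13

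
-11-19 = -30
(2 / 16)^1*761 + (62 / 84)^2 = 337523 / 3528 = 95.67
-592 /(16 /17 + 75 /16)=-161024 /1531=-105.18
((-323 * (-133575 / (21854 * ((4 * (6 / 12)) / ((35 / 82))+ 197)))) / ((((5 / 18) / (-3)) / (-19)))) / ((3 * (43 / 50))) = 778.54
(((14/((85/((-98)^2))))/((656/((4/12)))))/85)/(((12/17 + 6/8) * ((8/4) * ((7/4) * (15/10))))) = 19208/15525675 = 0.00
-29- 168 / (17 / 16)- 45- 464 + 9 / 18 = -23651 / 34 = -695.62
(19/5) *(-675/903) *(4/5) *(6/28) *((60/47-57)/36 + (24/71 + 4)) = -19105659/14062118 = -1.36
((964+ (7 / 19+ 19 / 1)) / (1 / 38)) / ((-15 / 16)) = -199296 / 5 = -39859.20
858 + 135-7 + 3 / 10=9863 / 10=986.30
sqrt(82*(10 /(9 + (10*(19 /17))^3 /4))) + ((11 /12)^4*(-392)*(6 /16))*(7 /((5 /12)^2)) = -5021863 /1200 + 34*sqrt(6129999995) /1758967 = -4183.37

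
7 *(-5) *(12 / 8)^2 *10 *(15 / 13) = -23625 / 26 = -908.65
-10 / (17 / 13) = -130 / 17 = -7.65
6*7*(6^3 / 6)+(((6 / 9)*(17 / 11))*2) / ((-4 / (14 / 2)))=49777 / 33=1508.39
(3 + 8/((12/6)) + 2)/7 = 9/7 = 1.29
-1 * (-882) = 882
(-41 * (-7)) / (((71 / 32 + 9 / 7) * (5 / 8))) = 514304 / 3925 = 131.03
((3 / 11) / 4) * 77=21 / 4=5.25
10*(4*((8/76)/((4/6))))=120/19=6.32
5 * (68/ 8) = 85/ 2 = 42.50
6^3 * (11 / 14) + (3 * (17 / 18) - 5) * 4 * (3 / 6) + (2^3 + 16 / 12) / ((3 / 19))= 14143 / 63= 224.49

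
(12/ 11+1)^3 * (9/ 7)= 109503/ 9317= 11.75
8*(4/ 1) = 32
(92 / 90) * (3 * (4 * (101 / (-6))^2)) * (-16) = -7507936 / 135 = -55614.34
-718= -718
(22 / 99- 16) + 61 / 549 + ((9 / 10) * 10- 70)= -230 / 3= -76.67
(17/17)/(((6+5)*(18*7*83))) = 1/115038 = 0.00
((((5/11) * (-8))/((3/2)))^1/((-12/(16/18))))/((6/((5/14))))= 200/18711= 0.01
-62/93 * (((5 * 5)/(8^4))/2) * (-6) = 25/2048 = 0.01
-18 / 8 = -9 / 4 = -2.25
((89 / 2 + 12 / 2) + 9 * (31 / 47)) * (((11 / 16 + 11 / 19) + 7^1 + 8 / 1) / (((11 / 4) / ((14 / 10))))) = 36726515 / 78584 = 467.35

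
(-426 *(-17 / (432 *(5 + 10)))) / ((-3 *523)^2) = 1207 / 2658701880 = 0.00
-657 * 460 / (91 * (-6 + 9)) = -100740 / 91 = -1107.03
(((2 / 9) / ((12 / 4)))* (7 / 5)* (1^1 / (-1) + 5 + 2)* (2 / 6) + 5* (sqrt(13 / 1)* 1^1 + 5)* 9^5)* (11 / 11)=295245* sqrt(13) + 199290403 / 135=2540746.19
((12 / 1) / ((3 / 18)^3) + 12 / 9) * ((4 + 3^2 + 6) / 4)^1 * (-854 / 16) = -15779785 / 24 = -657491.04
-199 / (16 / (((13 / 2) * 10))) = -12935 / 16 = -808.44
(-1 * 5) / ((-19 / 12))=60 / 19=3.16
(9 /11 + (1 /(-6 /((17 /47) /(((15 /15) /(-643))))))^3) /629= 14367409461313 /155163888792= 92.60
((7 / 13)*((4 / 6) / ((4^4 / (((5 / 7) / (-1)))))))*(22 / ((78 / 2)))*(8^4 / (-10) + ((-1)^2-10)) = 1771 / 7488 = 0.24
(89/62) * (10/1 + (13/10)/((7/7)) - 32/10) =11.63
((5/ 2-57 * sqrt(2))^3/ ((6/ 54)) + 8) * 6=-25734500.89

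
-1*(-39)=39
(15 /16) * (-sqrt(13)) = -15 * sqrt(13) /16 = -3.38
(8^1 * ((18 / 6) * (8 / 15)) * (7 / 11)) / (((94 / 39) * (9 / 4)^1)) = 11648 / 7755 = 1.50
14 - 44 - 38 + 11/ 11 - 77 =-144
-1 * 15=-15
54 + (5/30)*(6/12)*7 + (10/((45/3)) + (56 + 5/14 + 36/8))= 3251/28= 116.11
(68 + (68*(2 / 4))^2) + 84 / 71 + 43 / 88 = 7657997 / 6248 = 1225.67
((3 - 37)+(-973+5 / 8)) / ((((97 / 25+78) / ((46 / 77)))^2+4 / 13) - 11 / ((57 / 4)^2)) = -212531304375 / 3967257446666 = -0.05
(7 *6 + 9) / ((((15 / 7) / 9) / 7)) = 7497 / 5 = 1499.40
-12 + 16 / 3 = -20 / 3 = -6.67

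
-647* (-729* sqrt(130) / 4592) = 471663* sqrt(130) / 4592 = 1171.12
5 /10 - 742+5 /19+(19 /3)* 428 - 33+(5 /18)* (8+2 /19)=663029 /342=1938.68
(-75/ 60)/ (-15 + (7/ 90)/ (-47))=0.08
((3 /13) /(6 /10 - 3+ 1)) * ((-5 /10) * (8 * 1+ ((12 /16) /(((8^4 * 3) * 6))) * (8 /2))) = 140435 /212992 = 0.66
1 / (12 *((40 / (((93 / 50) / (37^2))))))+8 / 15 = 17523293 / 32856000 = 0.53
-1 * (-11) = 11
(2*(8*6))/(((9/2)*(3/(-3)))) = -64/3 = -21.33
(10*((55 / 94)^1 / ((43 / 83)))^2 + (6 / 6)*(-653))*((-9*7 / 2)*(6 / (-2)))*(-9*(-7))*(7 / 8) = -435922256396529 / 130702112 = -3335234.98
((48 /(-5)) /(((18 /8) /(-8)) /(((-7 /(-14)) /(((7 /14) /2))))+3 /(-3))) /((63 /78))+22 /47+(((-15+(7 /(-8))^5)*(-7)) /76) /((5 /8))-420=-15207940891039 /37381980160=-406.83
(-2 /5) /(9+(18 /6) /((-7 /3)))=-7 /135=-0.05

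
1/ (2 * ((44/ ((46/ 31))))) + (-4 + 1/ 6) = -15617/ 4092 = -3.82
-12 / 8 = -3 / 2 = -1.50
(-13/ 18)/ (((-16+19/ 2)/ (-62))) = -62/ 9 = -6.89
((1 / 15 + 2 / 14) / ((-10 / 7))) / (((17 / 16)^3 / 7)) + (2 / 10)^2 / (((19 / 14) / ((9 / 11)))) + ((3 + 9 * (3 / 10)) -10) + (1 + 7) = 2.87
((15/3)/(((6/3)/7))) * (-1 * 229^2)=-1835435/2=-917717.50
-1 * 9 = -9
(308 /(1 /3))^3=788889024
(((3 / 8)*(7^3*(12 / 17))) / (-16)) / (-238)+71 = 1313657 / 18496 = 71.02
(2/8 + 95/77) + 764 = 235769/308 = 765.48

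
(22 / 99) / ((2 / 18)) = 2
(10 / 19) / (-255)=-2 / 969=-0.00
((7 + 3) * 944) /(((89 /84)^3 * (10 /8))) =4476100608 /704969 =6349.36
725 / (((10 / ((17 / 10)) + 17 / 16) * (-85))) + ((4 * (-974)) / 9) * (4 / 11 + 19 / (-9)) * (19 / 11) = 24168082808 / 18514089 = 1305.39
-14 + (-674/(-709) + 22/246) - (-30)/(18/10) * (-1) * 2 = -1345699/29069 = -46.29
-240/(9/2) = -160/3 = -53.33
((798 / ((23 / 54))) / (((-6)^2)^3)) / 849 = 133 / 2811888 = 0.00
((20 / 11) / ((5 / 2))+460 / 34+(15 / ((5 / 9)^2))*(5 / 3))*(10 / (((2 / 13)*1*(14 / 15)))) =17367675 / 2618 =6633.95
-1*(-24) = 24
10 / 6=5 / 3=1.67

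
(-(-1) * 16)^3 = 4096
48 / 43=1.12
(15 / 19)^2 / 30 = 15 / 722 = 0.02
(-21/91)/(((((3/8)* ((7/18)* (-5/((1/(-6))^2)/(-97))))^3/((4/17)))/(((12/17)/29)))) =-934577152/14014079625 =-0.07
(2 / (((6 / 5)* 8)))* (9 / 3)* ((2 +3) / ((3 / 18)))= 75 / 4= 18.75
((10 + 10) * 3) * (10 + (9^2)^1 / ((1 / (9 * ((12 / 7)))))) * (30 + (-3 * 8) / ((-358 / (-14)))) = 2752274160 / 1253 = 2196547.61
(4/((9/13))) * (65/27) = 3380/243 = 13.91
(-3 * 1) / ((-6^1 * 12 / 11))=0.46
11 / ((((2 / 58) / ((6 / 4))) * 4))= 957 / 8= 119.62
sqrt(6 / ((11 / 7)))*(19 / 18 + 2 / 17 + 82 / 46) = 20803*sqrt(462) / 77418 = 5.78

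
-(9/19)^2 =-81/361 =-0.22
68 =68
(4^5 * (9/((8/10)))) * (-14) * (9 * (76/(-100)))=5515776/5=1103155.20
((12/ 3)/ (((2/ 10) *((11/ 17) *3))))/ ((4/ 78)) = 200.91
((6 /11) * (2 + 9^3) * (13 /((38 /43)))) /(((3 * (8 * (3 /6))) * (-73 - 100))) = -408629 /144628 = -2.83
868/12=217/3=72.33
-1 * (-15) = 15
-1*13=-13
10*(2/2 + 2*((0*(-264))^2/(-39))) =10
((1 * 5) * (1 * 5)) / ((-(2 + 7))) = -25 / 9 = -2.78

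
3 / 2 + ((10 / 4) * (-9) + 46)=25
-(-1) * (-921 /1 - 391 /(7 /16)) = -12703 /7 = -1814.71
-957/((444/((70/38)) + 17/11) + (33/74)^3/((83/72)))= -1549016100555/392758870514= -3.94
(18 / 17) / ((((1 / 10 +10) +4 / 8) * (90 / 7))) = 7 / 901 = 0.01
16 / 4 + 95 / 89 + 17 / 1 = 1964 / 89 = 22.07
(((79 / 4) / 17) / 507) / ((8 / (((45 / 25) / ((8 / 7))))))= 1659 / 3677440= 0.00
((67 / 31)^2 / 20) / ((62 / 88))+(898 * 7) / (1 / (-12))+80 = -11224007781 / 148955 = -75351.67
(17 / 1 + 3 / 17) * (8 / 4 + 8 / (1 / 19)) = 44968 / 17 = 2645.18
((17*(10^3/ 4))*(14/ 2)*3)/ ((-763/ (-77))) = 981750/ 109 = 9006.88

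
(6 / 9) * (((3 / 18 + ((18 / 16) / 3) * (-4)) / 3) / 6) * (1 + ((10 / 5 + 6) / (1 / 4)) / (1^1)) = -1.63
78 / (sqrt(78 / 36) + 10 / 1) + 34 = 40.80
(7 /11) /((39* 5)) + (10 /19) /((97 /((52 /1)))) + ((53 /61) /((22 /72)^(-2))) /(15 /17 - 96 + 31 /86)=82134091289057 /288639469908504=0.28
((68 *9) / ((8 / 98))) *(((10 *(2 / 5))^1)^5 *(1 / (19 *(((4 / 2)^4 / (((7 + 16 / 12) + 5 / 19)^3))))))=6272103488000 / 390963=16042703.50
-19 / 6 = -3.17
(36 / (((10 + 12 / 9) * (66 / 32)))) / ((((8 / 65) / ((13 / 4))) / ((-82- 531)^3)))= -1751784349185 / 187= -9367830744.30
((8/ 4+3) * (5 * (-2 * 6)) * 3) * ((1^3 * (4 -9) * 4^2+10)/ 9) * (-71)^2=35287000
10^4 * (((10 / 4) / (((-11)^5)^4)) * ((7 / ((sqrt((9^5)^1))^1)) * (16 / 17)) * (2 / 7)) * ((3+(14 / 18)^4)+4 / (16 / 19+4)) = 506072800000 / 419379088956807773775802075893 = 0.00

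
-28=-28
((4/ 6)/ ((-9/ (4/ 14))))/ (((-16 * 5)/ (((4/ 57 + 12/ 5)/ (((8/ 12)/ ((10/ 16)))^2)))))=11/ 19152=0.00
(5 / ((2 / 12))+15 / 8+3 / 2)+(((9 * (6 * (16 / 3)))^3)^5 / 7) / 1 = 62226776404726856110296345196999214925 / 56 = 1111192435798693859112435000000000000.00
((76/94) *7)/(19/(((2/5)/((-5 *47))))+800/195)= -20748/40906685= -0.00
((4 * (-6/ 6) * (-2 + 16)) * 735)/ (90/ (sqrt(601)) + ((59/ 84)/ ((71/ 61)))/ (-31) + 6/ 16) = 48100467726658368/ 43884508687727-20259863519745024 * sqrt(601)/ 43884508687727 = -10221.74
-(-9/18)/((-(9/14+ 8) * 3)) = -7/363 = -0.02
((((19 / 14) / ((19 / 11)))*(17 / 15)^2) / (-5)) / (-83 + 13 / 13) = 3179 / 1291500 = 0.00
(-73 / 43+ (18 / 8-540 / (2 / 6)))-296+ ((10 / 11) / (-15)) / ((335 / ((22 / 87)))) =-28806073483 / 15038820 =-1915.45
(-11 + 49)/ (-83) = -38/ 83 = -0.46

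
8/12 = 2/3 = 0.67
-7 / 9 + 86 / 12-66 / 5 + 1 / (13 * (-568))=-2263241 / 332280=-6.81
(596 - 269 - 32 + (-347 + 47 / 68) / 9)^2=24646174081 / 374544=65803.15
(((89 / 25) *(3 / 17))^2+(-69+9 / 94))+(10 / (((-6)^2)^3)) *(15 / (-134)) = -606021732217703 / 8845792920000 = -68.51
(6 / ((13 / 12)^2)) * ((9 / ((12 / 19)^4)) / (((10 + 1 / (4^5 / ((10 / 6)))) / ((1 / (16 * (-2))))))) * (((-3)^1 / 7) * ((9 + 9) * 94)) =23814338256 / 36347675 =655.18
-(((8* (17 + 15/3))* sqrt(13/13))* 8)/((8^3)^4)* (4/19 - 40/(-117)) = -3377/298366009344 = -0.00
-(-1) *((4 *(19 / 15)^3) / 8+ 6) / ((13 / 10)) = 3643 / 675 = 5.40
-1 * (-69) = 69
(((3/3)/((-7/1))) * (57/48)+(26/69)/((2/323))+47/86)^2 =414025598969161/110425948416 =3749.35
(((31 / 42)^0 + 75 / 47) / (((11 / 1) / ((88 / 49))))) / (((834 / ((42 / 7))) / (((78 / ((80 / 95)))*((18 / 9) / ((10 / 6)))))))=542412 / 1600585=0.34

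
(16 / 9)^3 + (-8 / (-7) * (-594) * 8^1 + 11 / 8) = -221423803 / 40824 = -5423.86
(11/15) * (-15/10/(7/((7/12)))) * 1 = -0.09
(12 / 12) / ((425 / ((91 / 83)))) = 91 / 35275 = 0.00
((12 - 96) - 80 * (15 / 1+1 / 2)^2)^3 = -7193527806464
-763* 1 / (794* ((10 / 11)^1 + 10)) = -0.09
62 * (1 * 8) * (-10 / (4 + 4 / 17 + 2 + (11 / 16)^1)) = -1349120 / 1883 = -716.47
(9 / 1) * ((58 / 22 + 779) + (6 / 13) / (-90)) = 5029797 / 715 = 7034.68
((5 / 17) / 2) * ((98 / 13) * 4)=980 / 221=4.43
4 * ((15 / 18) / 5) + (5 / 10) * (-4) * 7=-40 / 3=-13.33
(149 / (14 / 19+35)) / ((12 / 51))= 48127 / 2716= 17.72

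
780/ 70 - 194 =-1280/ 7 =-182.86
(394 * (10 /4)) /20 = 197 /4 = 49.25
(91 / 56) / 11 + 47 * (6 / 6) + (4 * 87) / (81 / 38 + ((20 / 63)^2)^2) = 23651217521541 / 112822146008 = 209.63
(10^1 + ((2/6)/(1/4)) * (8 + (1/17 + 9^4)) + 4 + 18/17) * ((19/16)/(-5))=-1062727/510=-2083.78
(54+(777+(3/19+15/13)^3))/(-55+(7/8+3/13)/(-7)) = -234388682024/15515503835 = -15.11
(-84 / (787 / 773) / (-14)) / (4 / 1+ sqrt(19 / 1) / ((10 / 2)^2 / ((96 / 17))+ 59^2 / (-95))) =776709951660 * sqrt(19) / 67855343046787+ 200173825006719 / 135710686093574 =1.52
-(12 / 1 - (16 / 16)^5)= -11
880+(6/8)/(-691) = 2432317/2764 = 880.00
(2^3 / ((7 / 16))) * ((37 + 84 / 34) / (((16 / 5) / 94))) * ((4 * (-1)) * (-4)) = 40367360 / 119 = 339221.51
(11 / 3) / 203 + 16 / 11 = 9865 / 6699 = 1.47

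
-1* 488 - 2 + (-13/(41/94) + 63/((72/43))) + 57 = -139459/328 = -425.18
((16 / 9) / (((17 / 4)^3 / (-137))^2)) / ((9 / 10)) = 12300451840 / 1955143089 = 6.29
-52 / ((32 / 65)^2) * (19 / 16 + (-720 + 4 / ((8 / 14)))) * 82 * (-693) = -17773491460725 / 2048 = -8678462627.31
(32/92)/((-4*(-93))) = 2/2139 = 0.00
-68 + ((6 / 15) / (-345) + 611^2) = 643861423 / 1725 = 373253.00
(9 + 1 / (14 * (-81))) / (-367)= -10205 / 416178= -0.02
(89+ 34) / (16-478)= -41 / 154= -0.27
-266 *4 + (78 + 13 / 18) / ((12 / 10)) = -107827 / 108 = -998.40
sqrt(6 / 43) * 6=6 * sqrt(258) / 43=2.24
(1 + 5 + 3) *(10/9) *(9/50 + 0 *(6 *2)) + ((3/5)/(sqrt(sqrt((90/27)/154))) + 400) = 3 *231^(1/4) *5^(3/4)/25 + 2009/5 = 403.36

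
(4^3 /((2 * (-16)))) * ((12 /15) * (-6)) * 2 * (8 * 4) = 3072 /5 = 614.40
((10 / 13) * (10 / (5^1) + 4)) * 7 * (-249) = -8044.62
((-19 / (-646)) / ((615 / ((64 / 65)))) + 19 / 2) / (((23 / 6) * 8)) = 12911989 / 41680600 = 0.31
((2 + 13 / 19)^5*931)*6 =101437423794 / 130321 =778365.91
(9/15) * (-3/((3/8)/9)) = -43.20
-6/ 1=-6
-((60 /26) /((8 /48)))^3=-5832000 /2197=-2654.53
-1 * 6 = -6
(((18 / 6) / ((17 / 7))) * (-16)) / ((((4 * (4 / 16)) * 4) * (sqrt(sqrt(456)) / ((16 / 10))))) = -1.71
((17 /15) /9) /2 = 17 /270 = 0.06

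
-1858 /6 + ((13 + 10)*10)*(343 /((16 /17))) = 83510.96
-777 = -777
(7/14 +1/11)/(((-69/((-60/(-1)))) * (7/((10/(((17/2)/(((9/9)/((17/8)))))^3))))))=-5324800/42747634699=-0.00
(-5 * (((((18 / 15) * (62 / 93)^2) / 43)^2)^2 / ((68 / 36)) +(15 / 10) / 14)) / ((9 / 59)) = -57865350442217 / 16476911419500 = -3.51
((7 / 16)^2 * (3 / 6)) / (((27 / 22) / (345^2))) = 7128275 / 768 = 9281.61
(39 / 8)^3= 59319 / 512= 115.86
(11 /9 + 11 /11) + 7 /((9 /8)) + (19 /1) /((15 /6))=722 /45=16.04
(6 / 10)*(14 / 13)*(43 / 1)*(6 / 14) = 774 / 65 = 11.91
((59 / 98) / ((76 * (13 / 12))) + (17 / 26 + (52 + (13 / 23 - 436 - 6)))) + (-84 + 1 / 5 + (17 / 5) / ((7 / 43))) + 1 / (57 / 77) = -98968318 / 219765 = -450.34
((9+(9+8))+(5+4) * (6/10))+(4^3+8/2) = 497/5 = 99.40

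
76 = 76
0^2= 0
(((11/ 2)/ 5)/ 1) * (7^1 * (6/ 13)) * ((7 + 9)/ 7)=528/ 65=8.12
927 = 927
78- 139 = -61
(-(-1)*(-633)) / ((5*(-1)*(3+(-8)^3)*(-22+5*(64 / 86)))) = 9073 / 666790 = 0.01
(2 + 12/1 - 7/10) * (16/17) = 1064/85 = 12.52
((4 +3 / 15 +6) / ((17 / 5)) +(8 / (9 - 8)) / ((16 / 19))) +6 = 37 / 2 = 18.50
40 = 40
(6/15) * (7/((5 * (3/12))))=56/25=2.24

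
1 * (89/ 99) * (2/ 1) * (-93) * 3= -5518/ 11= -501.64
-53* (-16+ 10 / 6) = 2279 / 3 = 759.67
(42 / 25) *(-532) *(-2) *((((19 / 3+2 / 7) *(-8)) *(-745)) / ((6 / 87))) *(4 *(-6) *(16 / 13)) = -30202893359.26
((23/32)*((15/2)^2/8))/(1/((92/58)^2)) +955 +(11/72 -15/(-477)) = 99399605771/102696192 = 967.90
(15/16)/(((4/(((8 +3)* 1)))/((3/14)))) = 495/896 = 0.55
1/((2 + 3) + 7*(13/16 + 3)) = 16/507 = 0.03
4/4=1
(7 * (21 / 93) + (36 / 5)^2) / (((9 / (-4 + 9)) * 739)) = 41401 / 1030905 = 0.04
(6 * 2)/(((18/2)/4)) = 16/3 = 5.33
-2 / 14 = -1 / 7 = -0.14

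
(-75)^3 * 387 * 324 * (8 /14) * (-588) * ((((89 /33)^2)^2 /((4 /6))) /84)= 245847628578375000 /14641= 16791723828862.44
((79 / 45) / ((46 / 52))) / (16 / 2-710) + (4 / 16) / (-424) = -161929 / 47394720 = -0.00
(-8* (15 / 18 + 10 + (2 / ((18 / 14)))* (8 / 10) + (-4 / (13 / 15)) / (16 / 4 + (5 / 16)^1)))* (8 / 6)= -117.41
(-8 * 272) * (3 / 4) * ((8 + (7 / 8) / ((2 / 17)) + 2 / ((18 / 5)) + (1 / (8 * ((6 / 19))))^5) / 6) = -69318691955 / 15925248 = -4352.75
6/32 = 3/16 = 0.19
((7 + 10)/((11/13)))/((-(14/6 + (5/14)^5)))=-356577312/41515573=-8.59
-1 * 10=-10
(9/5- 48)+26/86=-9868/215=-45.90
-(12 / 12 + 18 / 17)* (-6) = 210 / 17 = 12.35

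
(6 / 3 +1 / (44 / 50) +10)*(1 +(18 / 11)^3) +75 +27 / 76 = 162513073 / 1112716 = 146.05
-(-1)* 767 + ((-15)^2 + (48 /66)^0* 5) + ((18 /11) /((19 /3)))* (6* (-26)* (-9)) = 284189 /209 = 1359.76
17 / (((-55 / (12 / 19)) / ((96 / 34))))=-576 / 1045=-0.55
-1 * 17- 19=-36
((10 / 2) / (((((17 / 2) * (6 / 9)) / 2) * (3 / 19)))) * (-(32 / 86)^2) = -48640 / 31433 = -1.55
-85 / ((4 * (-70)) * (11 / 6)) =51 / 308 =0.17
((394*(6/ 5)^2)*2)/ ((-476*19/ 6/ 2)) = -85104/ 56525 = -1.51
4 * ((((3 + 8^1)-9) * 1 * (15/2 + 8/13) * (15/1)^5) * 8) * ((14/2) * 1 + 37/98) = 1853518950000/637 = 2909762872.84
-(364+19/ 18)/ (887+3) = -6571/ 16020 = -0.41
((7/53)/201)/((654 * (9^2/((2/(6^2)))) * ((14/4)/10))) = 5/2539494099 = 0.00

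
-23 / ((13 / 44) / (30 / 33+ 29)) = -30268 / 13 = -2328.31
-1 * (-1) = 1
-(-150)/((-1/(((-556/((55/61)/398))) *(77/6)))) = 472449880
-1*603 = -603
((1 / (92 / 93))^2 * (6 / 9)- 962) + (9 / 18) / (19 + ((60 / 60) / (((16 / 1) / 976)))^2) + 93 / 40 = -3794661067 / 3956920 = -958.99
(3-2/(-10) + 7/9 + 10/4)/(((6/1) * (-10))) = -583/5400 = -0.11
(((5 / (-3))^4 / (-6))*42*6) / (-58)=4375 / 783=5.59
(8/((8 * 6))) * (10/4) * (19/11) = 95/132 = 0.72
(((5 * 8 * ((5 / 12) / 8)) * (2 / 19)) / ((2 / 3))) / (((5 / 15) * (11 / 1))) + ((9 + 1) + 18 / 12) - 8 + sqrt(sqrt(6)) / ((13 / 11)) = 11 * 6^(1 / 4) / 13 + 3001 / 836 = 4.91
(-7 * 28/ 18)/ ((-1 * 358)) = 49/ 1611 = 0.03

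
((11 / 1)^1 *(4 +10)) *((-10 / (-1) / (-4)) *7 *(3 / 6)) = -2695 / 2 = -1347.50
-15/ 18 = -5/ 6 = -0.83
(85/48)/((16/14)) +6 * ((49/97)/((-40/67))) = -656929/186240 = -3.53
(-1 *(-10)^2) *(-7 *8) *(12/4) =16800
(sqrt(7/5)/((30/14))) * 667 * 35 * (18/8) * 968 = 23727858 * sqrt(35)/5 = 28075180.20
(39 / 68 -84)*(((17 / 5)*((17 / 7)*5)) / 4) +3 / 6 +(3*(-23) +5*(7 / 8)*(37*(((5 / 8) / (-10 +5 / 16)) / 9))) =-29083787 / 31248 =-930.74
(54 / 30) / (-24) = -3 / 40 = -0.08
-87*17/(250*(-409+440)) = -0.19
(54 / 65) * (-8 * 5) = -432 / 13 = -33.23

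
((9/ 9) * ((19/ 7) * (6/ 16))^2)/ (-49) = -3249/ 153664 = -0.02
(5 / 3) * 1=5 / 3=1.67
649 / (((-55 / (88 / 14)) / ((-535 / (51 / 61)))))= 16944092 / 357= 47462.44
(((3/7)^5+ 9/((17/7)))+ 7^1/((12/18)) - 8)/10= 3554539/5714380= 0.62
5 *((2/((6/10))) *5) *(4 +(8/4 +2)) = 2000/3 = 666.67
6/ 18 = 1/ 3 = 0.33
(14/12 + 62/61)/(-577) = -0.00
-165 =-165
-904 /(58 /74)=-33448 /29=-1153.38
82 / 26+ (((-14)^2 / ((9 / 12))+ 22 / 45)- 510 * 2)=-441689 / 585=-755.02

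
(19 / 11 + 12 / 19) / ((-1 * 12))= -493 / 2508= -0.20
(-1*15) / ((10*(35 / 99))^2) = -29403 / 24500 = -1.20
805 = 805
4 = 4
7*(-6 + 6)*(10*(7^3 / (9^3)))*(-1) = 0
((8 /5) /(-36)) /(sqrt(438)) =-sqrt(438) /9855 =-0.00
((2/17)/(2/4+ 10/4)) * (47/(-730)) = -47/18615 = -0.00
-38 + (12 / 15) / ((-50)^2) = -118749 / 3125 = -38.00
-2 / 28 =-1 / 14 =-0.07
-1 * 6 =-6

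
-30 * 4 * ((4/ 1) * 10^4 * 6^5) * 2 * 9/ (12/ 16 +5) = -2687385600000/ 23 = -116842852173.91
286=286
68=68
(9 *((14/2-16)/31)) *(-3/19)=243/589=0.41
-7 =-7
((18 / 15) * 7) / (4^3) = 0.13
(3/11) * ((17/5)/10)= 51/550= 0.09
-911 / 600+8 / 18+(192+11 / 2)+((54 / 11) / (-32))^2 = 196.45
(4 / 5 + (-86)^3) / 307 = -2071.84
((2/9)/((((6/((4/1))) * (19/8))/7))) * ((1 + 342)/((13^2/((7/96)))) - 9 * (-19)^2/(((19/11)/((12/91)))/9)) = -974.70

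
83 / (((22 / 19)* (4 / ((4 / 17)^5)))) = 201856 / 15618427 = 0.01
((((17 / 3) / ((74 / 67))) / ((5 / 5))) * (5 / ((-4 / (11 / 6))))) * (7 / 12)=-438515 / 63936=-6.86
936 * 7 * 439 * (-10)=-28763280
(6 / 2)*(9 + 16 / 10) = 159 / 5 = 31.80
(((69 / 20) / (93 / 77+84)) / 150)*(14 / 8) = 12397 / 26244000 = 0.00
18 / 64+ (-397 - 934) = -42583 / 32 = -1330.72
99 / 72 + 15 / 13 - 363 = -360.47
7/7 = 1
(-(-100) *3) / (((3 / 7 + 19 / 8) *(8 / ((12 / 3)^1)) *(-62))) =-4200 / 4867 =-0.86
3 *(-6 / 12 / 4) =-3 / 8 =-0.38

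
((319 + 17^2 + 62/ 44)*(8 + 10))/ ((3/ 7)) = 281547/ 11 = 25595.18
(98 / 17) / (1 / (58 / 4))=1421 / 17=83.59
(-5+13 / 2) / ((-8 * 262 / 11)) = -33 / 4192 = -0.01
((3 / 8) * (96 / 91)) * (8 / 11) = 288 / 1001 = 0.29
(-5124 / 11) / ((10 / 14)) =-35868 / 55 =-652.15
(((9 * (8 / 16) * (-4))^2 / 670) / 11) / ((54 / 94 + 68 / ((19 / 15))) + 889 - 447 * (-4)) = 72333 / 4493883295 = 0.00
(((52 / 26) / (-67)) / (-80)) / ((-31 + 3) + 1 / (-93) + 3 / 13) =-1209 / 90010480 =-0.00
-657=-657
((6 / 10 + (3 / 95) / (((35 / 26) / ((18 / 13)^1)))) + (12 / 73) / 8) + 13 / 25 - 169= -81471603 / 485450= -167.83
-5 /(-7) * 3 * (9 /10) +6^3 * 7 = 21195 /14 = 1513.93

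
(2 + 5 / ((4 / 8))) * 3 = 36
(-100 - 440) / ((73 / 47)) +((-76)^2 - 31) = 394005 / 73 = 5397.33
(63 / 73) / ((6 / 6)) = 63 / 73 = 0.86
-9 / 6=-3 / 2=-1.50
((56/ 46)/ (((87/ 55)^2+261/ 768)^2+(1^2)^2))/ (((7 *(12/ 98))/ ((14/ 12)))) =205695508480000/ 1126781246431647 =0.18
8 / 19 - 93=-1759 / 19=-92.58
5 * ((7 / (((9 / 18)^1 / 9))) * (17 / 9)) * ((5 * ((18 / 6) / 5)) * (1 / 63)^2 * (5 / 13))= 850 / 2457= 0.35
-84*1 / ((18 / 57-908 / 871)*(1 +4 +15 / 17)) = 843999 / 42950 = 19.65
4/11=0.36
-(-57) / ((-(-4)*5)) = 57 / 20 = 2.85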